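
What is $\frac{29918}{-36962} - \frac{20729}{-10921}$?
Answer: $\frac{219725410}{201831001} \approx 1.0887$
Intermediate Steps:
$\frac{29918}{-36962} - \frac{20729}{-10921} = 29918 \left(- \frac{1}{36962}\right) - - \frac{20729}{10921} = - \frac{14959}{18481} + \frac{20729}{10921} = \frac{219725410}{201831001}$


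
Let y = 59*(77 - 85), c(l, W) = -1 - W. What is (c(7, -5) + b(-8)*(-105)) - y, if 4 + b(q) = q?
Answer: 1736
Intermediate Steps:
b(q) = -4 + q
y = -472 (y = 59*(-8) = -472)
(c(7, -5) + b(-8)*(-105)) - y = ((-1 - 1*(-5)) + (-4 - 8)*(-105)) - 1*(-472) = ((-1 + 5) - 12*(-105)) + 472 = (4 + 1260) + 472 = 1264 + 472 = 1736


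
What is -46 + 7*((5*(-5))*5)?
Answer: -921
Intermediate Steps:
-46 + 7*((5*(-5))*5) = -46 + 7*(-25*5) = -46 + 7*(-125) = -46 - 875 = -921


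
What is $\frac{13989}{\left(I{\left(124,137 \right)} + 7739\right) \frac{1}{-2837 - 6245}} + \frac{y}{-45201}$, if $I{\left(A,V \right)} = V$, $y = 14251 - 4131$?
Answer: $- \frac{2871390391409}{178001538} \approx -16131.0$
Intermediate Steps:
$y = 10120$
$\frac{13989}{\left(I{\left(124,137 \right)} + 7739\right) \frac{1}{-2837 - 6245}} + \frac{y}{-45201} = \frac{13989}{\left(137 + 7739\right) \frac{1}{-2837 - 6245}} + \frac{10120}{-45201} = \frac{13989}{7876 \frac{1}{-9082}} + 10120 \left(- \frac{1}{45201}\right) = \frac{13989}{7876 \left(- \frac{1}{9082}\right)} - \frac{10120}{45201} = \frac{13989}{- \frac{3938}{4541}} - \frac{10120}{45201} = 13989 \left(- \frac{4541}{3938}\right) - \frac{10120}{45201} = - \frac{63524049}{3938} - \frac{10120}{45201} = - \frac{2871390391409}{178001538}$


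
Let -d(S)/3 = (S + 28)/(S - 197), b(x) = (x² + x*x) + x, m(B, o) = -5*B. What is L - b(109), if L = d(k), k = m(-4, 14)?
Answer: -1408341/59 ≈ -23870.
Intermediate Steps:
b(x) = x + 2*x² (b(x) = (x² + x²) + x = 2*x² + x = x + 2*x²)
k = 20 (k = -5*(-4) = 20)
d(S) = -3*(28 + S)/(-197 + S) (d(S) = -3*(S + 28)/(S - 197) = -3*(28 + S)/(-197 + S))
L = 48/59 (L = 3*(-28 - 1*20)/(-197 + 20) = 3*(-28 - 20)/(-177) = 3*(-1/177)*(-48) = 48/59 ≈ 0.81356)
L - b(109) = 48/59 - 109*(1 + 2*109) = 48/59 - 109*(1 + 218) = 48/59 - 109*219 = 48/59 - 1*23871 = 48/59 - 23871 = -1408341/59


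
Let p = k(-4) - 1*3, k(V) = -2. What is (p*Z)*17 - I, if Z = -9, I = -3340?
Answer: 4105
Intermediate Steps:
p = -5 (p = -2 - 1*3 = -2 - 3 = -5)
(p*Z)*17 - I = -5*(-9)*17 - 1*(-3340) = 45*17 + 3340 = 765 + 3340 = 4105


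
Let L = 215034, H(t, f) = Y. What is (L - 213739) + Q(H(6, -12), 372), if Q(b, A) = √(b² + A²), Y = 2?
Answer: 1295 + 2*√34597 ≈ 1667.0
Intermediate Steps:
H(t, f) = 2
Q(b, A) = √(A² + b²)
(L - 213739) + Q(H(6, -12), 372) = (215034 - 213739) + √(372² + 2²) = 1295 + √(138384 + 4) = 1295 + √138388 = 1295 + 2*√34597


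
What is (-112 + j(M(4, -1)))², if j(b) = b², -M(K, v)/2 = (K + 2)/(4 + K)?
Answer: 192721/16 ≈ 12045.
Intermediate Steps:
M(K, v) = -2*(2 + K)/(4 + K) (M(K, v) = -2*(K + 2)/(4 + K) = -2*(2 + K)/(4 + K))
(-112 + j(M(4, -1)))² = (-112 + (2*(-2 - 1*4)/(4 + 4))²)² = (-112 + (2*(-2 - 4)/8)²)² = (-112 + (2*(⅛)*(-6))²)² = (-112 + (-3/2)²)² = (-112 + 9/4)² = (-439/4)² = 192721/16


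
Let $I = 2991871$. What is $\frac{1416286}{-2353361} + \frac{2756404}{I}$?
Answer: $\frac{2249468662738}{7040952528431} \approx 0.31948$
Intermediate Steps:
$\frac{1416286}{-2353361} + \frac{2756404}{I} = \frac{1416286}{-2353361} + \frac{2756404}{2991871} = 1416286 \left(- \frac{1}{2353361}\right) + 2756404 \cdot \frac{1}{2991871} = - \frac{1416286}{2353361} + \frac{2756404}{2991871} = \frac{2249468662738}{7040952528431}$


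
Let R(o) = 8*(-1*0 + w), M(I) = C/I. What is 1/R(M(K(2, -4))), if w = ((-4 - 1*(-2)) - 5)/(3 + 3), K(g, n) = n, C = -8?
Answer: -3/28 ≈ -0.10714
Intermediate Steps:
w = -7/6 (w = ((-4 + 2) - 5)/6 = (-2 - 5)*(1/6) = -7*1/6 = -7/6 ≈ -1.1667)
M(I) = -8/I
R(o) = -28/3 (R(o) = 8*(-1*0 - 7/6) = 8*(0 - 7/6) = 8*(-7/6) = -28/3)
1/R(M(K(2, -4))) = 1/(-28/3) = -3/28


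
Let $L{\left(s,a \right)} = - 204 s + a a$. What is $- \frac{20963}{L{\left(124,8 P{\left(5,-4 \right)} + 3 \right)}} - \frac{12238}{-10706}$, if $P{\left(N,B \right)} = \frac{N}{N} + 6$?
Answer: $\frac{245700924}{116775695} \approx 2.104$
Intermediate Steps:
$P{\left(N,B \right)} = 7$ ($P{\left(N,B \right)} = 1 + 6 = 7$)
$L{\left(s,a \right)} = a^{2} - 204 s$ ($L{\left(s,a \right)} = - 204 s + a^{2} = a^{2} - 204 s$)
$- \frac{20963}{L{\left(124,8 P{\left(5,-4 \right)} + 3 \right)}} - \frac{12238}{-10706} = - \frac{20963}{\left(8 \cdot 7 + 3\right)^{2} - 25296} - \frac{12238}{-10706} = - \frac{20963}{\left(56 + 3\right)^{2} - 25296} - - \frac{6119}{5353} = - \frac{20963}{59^{2} - 25296} + \frac{6119}{5353} = - \frac{20963}{3481 - 25296} + \frac{6119}{5353} = - \frac{20963}{-21815} + \frac{6119}{5353} = \left(-20963\right) \left(- \frac{1}{21815}\right) + \frac{6119}{5353} = \frac{20963}{21815} + \frac{6119}{5353} = \frac{245700924}{116775695}$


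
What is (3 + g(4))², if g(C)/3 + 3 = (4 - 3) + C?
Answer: 81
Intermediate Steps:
g(C) = -6 + 3*C (g(C) = -9 + 3*((4 - 3) + C) = -9 + 3*(1 + C) = -9 + (3 + 3*C) = -6 + 3*C)
(3 + g(4))² = (3 + (-6 + 3*4))² = (3 + (-6 + 12))² = (3 + 6)² = 9² = 81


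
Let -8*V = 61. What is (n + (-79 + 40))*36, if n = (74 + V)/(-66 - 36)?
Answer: -97065/68 ≈ -1427.4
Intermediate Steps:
V = -61/8 (V = -⅛*61 = -61/8 ≈ -7.6250)
n = -177/272 (n = (74 - 61/8)/(-66 - 36) = (531/8)/(-102) = (531/8)*(-1/102) = -177/272 ≈ -0.65073)
(n + (-79 + 40))*36 = (-177/272 + (-79 + 40))*36 = (-177/272 - 39)*36 = -10785/272*36 = -97065/68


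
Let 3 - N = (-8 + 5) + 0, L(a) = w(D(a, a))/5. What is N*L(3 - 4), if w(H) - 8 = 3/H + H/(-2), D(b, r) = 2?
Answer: 51/5 ≈ 10.200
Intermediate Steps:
w(H) = 8 + 3/H - H/2 (w(H) = 8 + (3/H + H/(-2)) = 8 + (3/H + H*(-½)) = 8 + (3/H - H/2) = 8 + 3/H - H/2)
L(a) = 17/10 (L(a) = (8 + 3/2 - ½*2)/5 = (8 + 3*(½) - 1)*(⅕) = (8 + 3/2 - 1)*(⅕) = (17/2)*(⅕) = 17/10)
N = 6 (N = 3 - ((-8 + 5) + 0) = 3 - (-3 + 0) = 3 - 1*(-3) = 3 + 3 = 6)
N*L(3 - 4) = 6*(17/10) = 51/5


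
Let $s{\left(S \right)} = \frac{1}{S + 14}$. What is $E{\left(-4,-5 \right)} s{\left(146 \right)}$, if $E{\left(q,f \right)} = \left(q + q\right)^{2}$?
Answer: $\frac{2}{5} \approx 0.4$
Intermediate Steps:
$s{\left(S \right)} = \frac{1}{14 + S}$
$E{\left(q,f \right)} = 4 q^{2}$ ($E{\left(q,f \right)} = \left(2 q\right)^{2} = 4 q^{2}$)
$E{\left(-4,-5 \right)} s{\left(146 \right)} = \frac{4 \left(-4\right)^{2}}{14 + 146} = \frac{4 \cdot 16}{160} = 64 \cdot \frac{1}{160} = \frac{2}{5}$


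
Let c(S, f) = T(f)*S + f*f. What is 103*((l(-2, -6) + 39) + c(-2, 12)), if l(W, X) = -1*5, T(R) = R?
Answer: 15862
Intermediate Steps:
c(S, f) = f² + S*f (c(S, f) = f*S + f*f = S*f + f² = f² + S*f)
l(W, X) = -5
103*((l(-2, -6) + 39) + c(-2, 12)) = 103*((-5 + 39) + 12*(-2 + 12)) = 103*(34 + 12*10) = 103*(34 + 120) = 103*154 = 15862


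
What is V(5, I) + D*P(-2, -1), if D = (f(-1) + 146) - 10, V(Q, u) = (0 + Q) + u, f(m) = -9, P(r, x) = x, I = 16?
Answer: -106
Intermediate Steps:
V(Q, u) = Q + u
D = 127 (D = (-9 + 146) - 10 = 137 - 10 = 127)
V(5, I) + D*P(-2, -1) = (5 + 16) + 127*(-1) = 21 - 127 = -106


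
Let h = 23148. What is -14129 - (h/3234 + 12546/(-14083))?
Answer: -107297092993/7590737 ≈ -14135.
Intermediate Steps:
-14129 - (h/3234 + 12546/(-14083)) = -14129 - (23148/3234 + 12546/(-14083)) = -14129 - (23148*(1/3234) + 12546*(-1/14083)) = -14129 - (3858/539 - 12546/14083) = -14129 - 1*47569920/7590737 = -14129 - 47569920/7590737 = -107297092993/7590737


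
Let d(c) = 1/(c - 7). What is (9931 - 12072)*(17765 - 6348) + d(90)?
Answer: -2028835150/83 ≈ -2.4444e+7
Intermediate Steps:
d(c) = 1/(-7 + c)
(9931 - 12072)*(17765 - 6348) + d(90) = (9931 - 12072)*(17765 - 6348) + 1/(-7 + 90) = -2141*11417 + 1/83 = -24443797 + 1/83 = -2028835150/83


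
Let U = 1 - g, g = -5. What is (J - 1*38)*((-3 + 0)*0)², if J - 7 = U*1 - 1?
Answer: 0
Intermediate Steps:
U = 6 (U = 1 - 1*(-5) = 1 + 5 = 6)
J = 12 (J = 7 + (6*1 - 1) = 7 + (6 - 1) = 7 + 5 = 12)
(J - 1*38)*((-3 + 0)*0)² = (12 - 1*38)*((-3 + 0)*0)² = (12 - 38)*(-3*0)² = -26*0² = -26*0 = 0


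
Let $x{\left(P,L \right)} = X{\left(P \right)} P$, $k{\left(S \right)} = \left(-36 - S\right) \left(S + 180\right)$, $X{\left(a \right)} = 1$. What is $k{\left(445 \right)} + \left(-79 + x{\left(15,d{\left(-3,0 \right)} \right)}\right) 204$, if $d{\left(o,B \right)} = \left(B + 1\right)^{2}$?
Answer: $-313681$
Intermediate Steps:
$k{\left(S \right)} = \left(-36 - S\right) \left(180 + S\right)$
$d{\left(o,B \right)} = \left(1 + B\right)^{2}$
$x{\left(P,L \right)} = P$ ($x{\left(P,L \right)} = 1 P = P$)
$k{\left(445 \right)} + \left(-79 + x{\left(15,d{\left(-3,0 \right)} \right)}\right) 204 = \left(-6480 - 445^{2} - 96120\right) + \left(-79 + 15\right) 204 = \left(-6480 - 198025 - 96120\right) - 13056 = -300625 - 13056 = -313681$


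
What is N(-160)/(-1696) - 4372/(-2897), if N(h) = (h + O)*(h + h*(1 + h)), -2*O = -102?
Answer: 249692386/153541 ≈ 1626.2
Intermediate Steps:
O = 51 (O = -1/2*(-102) = 51)
N(h) = (51 + h)*(h + h*(1 + h)) (N(h) = (h + 51)*(h + h*(1 + h)) = (51 + h)*(h + h*(1 + h)))
N(-160)/(-1696) - 4372/(-2897) = -160*(102 + (-160)**2 + 53*(-160))/(-1696) - 4372/(-2897) = -160*(102 + 25600 - 8480)*(-1/1696) - 4372*(-1/2897) = -160*17222*(-1/1696) + 4372/2897 = -2755520*(-1/1696) + 4372/2897 = 86110/53 + 4372/2897 = 249692386/153541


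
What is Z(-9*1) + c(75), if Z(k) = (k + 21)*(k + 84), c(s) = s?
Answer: 975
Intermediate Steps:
Z(k) = (21 + k)*(84 + k)
Z(-9*1) + c(75) = (1764 + (-9*1)**2 + 105*(-9*1)) + 75 = (1764 + (-9)**2 + 105*(-9)) + 75 = (1764 + 81 - 945) + 75 = 900 + 75 = 975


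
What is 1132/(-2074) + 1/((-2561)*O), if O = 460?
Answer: -666782997/1221648220 ≈ -0.54581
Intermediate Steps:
1132/(-2074) + 1/((-2561)*O) = 1132/(-2074) + 1/(-2561*460) = 1132*(-1/2074) - 1/2561*1/460 = -566/1037 - 1/1178060 = -666782997/1221648220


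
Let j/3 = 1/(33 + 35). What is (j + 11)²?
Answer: 564001/4624 ≈ 121.97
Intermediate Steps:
j = 3/68 (j = 3/(33 + 35) = 3/68 ≈ 0.044118)
(j + 11)² = (3/68 + 11)² = (751/68)² = 564001/4624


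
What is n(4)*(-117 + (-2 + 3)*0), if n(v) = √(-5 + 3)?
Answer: -117*I*√2 ≈ -165.46*I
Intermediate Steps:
n(v) = I*√2 (n(v) = √(-2) = I*√2)
n(4)*(-117 + (-2 + 3)*0) = (I*√2)*(-117 + (-2 + 3)*0) = (I*√2)*(-117 + 1*0) = (I*√2)*(-117 + 0) = (I*√2)*(-117) = -117*I*√2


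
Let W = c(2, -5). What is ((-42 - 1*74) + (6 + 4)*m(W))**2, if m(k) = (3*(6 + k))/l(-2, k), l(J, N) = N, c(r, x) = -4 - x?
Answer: 8836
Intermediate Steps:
W = 1 (W = -4 - 1*(-5) = -4 + 5 = 1)
m(k) = (18 + 3*k)/k (m(k) = (3*(6 + k))/k = (18 + 3*k)/k)
((-42 - 1*74) + (6 + 4)*m(W))**2 = ((-42 - 1*74) + (6 + 4)*(3 + 18/1))**2 = ((-42 - 74) + 10*(3 + 18*1))**2 = (-116 + 10*(3 + 18))**2 = (-116 + 10*21)**2 = (-116 + 210)**2 = 94**2 = 8836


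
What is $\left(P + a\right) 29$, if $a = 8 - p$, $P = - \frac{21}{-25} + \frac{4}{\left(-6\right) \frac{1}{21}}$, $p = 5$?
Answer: $- \frac{7366}{25} \approx -294.64$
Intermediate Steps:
$P = - \frac{329}{25}$ ($P = \left(-21\right) \left(- \frac{1}{25}\right) + \frac{4}{\left(-6\right) \frac{1}{21}} = \frac{21}{25} + \frac{4}{- \frac{2}{7}} = \frac{21}{25} + 4 \left(- \frac{7}{2}\right) = \frac{21}{25} - 14 = - \frac{329}{25} \approx -13.16$)
$a = 3$ ($a = 8 - 5 = 3$)
$\left(P + a\right) 29 = \left(- \frac{329}{25} + 3\right) 29 = \left(- \frac{254}{25}\right) 29 = - \frac{7366}{25}$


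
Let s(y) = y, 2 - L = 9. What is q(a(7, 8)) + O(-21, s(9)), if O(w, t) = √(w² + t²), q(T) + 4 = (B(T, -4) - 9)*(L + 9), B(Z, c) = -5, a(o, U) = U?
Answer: -32 + 3*√58 ≈ -9.1527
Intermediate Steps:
L = -7 (L = 2 - 1*9 = 2 - 9 = -7)
q(T) = -32 (q(T) = -4 + (-5 - 9)*(-7 + 9) = -4 - 14*2 = -4 - 28 = -32)
O(w, t) = √(t² + w²)
q(a(7, 8)) + O(-21, s(9)) = -32 + √(9² + (-21)²) = -32 + √(81 + 441) = -32 + √522 = -32 + 3*√58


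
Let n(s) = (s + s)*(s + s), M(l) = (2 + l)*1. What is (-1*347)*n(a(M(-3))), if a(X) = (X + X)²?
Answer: -22208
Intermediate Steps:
M(l) = 2 + l
a(X) = 4*X² (a(X) = (2*X)² = 4*X²)
n(s) = 4*s² (n(s) = (2*s)*(2*s) = 4*s²)
(-1*347)*n(a(M(-3))) = (-1*347)*(4*(4*(2 - 3)²)²) = -1388*(4*(-1)²)² = -1388*(4*1)² = -1388*4² = -1388*16 = -347*64 = -22208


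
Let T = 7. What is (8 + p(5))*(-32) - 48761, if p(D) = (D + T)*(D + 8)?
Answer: -54009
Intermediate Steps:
p(D) = (7 + D)*(8 + D) (p(D) = (D + 7)*(D + 8) = (7 + D)*(8 + D))
(8 + p(5))*(-32) - 48761 = (8 + (56 + 5² + 15*5))*(-32) - 48761 = (8 + (56 + 25 + 75))*(-32) - 48761 = (8 + 156)*(-32) - 48761 = 164*(-32) - 48761 = -5248 - 48761 = -54009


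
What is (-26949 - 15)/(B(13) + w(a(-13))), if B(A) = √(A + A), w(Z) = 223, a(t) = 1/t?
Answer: -6012972/49703 + 26964*√26/49703 ≈ -118.21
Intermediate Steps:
B(A) = √2*√A (B(A) = √(2*A) = √2*√A)
(-26949 - 15)/(B(13) + w(a(-13))) = (-26949 - 15)/(√2*√13 + 223) = -26964/(√26 + 223) = -26964/(223 + √26)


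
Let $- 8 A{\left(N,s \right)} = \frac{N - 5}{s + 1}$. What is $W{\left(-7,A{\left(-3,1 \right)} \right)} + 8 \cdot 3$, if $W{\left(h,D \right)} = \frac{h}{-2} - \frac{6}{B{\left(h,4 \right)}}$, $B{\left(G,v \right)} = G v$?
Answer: $\frac{194}{7} \approx 27.714$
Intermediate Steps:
$A{\left(N,s \right)} = - \frac{-5 + N}{8 \left(1 + s\right)}$ ($A{\left(N,s \right)} = - \frac{\left(N - 5\right) \frac{1}{s + 1}}{8} = - \frac{\left(-5 + N\right) \frac{1}{1 + s}}{8} = - \frac{\frac{1}{1 + s} \left(-5 + N\right)}{8} = - \frac{-5 + N}{8 \left(1 + s\right)}$)
$W{\left(h,D \right)} = - \frac{3}{2 h} - \frac{h}{2}$ ($W{\left(h,D \right)} = \frac{h}{-2} - \frac{6}{h 4} = h \left(- \frac{1}{2}\right) - \frac{6}{4 h} = - \frac{h}{2} - 6 \frac{1}{4 h} = - \frac{h}{2} - \frac{3}{2 h} = - \frac{3}{2 h} - \frac{h}{2}$)
$W{\left(-7,A{\left(-3,1 \right)} \right)} + 8 \cdot 3 = \frac{-3 - \left(-7\right)^{2}}{2 \left(-7\right)} + 8 \cdot 3 = \frac{1}{2} \left(- \frac{1}{7}\right) \left(-3 - 49\right) + 24 = \frac{1}{2} \left(- \frac{1}{7}\right) \left(-52\right) + 24 = \frac{26}{7} + 24 = \frac{194}{7}$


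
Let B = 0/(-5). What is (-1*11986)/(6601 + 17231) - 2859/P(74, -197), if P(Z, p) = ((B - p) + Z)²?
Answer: -474199757/875122956 ≈ -0.54187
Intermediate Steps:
B = 0 (B = 0*(-⅕) = 0)
P(Z, p) = (Z - p)² (P(Z, p) = ((0 - p) + Z)² = (-p + Z)² = (Z - p)²)
(-1*11986)/(6601 + 17231) - 2859/P(74, -197) = (-1*11986)/(6601 + 17231) - 2859/(74 - 1*(-197))² = -11986/23832 - 2859/(74 + 197)² = -11986*1/23832 - 2859/(271²) = -5993/11916 - 2859/73441 = -474199757/875122956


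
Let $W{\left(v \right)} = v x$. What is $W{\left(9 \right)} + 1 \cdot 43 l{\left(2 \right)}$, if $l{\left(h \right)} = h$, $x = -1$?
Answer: $77$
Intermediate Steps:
$W{\left(v \right)} = - v$ ($W{\left(v \right)} = v \left(-1\right) = - v$)
$W{\left(9 \right)} + 1 \cdot 43 l{\left(2 \right)} = \left(-1\right) 9 + 1 \cdot 43 \cdot 2 = -9 + 43 \cdot 2 = -9 + 86 = 77$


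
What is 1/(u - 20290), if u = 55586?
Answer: 1/35296 ≈ 2.8332e-5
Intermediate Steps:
1/(u - 20290) = 1/(55586 - 20290) = 1/35296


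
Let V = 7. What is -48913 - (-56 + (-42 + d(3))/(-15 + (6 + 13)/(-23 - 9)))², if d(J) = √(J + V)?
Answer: -12886956153/249001 - 1702400*√10/249001 ≈ -51776.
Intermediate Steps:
d(J) = √(7 + J) (d(J) = √(J + 7) = √(7 + J))
-48913 - (-56 + (-42 + d(3))/(-15 + (6 + 13)/(-23 - 9)))² = -48913 - (-56 + (-42 + √(7 + 3))/(-15 + (6 + 13)/(-23 - 9)))² = -48913 - (-56 + (-42 + √10)/(-15 + 19/(-32)))² = -48913 - (-56 + (-42 + √10)/(-15 + 19*(-1/32)))² = -48913 - (-56 + (-42 + √10)/(-15 - 19/32))² = -48913 - (-56 + (-42 + √10)/(-499/32))² = -48913 - (-56 + (-42 + √10)*(-32/499))² = -48913 - (-56 + (1344/499 - 32*√10/499))² = -48913 - (-26600/499 - 32*√10/499)²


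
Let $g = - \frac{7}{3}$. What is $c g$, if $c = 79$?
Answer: $- \frac{553}{3} \approx -184.33$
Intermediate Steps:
$g = - \frac{7}{3}$ ($g = \left(-7\right) \frac{1}{3} = - \frac{7}{3} \approx -2.3333$)
$c g = 79 \left(- \frac{7}{3}\right) = - \frac{553}{3}$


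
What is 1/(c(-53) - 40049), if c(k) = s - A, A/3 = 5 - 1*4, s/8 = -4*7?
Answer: -1/40276 ≈ -2.4829e-5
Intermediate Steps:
s = -224 (s = 8*(-4*7) = 8*(-28) = -224)
A = 3 (A = 3*(5 - 1*4) = 3*(5 - 4) = 3*1 = 3)
c(k) = -227 (c(k) = -224 - 1*3 = -224 - 3 = -227)
1/(c(-53) - 40049) = 1/(-227 - 40049) = 1/(-40276) = -1/40276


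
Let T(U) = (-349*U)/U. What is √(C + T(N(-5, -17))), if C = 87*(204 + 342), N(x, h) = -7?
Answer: √47153 ≈ 217.15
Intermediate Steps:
C = 47502 (C = 87*546 = 47502)
T(U) = -349
√(C + T(N(-5, -17))) = √(47502 - 349) = √47153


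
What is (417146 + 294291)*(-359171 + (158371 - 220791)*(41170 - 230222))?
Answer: 8395146318193353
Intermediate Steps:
(417146 + 294291)*(-359171 + (158371 - 220791)*(41170 - 230222)) = 711437*(-359171 - 62420*(-189052)) = 711437*(-359171 + 11800625840) = 711437*11800266669 = 8395146318193353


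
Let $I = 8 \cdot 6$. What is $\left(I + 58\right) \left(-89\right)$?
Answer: $-9434$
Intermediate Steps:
$I = 48$
$\left(I + 58\right) \left(-89\right) = \left(48 + 58\right) \left(-89\right) = 106 \left(-89\right) = -9434$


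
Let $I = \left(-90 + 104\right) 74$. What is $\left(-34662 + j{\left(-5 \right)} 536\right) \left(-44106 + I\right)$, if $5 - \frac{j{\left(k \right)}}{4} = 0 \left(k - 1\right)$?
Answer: $1031181940$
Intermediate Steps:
$j{\left(k \right)} = 20$ ($j{\left(k \right)} = 20 - 4 \cdot 0 \left(k - 1\right) = 20 - 4 \cdot 0 \left(-1 + k\right) = 20 - 0 = 20 + 0 = 20$)
$I = 1036$ ($I = 14 \cdot 74 = 1036$)
$\left(-34662 + j{\left(-5 \right)} 536\right) \left(-44106 + I\right) = \left(-34662 + 20 \cdot 536\right) \left(-44106 + 1036\right) = \left(-34662 + 10720\right) \left(-43070\right) = \left(-23942\right) \left(-43070\right) = 1031181940$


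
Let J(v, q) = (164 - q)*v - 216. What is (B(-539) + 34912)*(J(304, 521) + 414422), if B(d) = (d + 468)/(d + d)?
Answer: 5752127402673/539 ≈ 1.0672e+10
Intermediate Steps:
J(v, q) = -216 + v*(164 - q) (J(v, q) = v*(164 - q) - 216 = -216 + v*(164 - q))
B(d) = (468 + d)/(2*d) (B(d) = (468 + d)/((2*d)) = (468 + d)*(1/(2*d)) = (468 + d)/(2*d))
(B(-539) + 34912)*(J(304, 521) + 414422) = ((1/2)*(468 - 539)/(-539) + 34912)*((-216 + 164*304 - 1*521*304) + 414422) = ((1/2)*(-1/539)*(-71) + 34912)*((-216 + 49856 - 158384) + 414422) = (71/1078 + 34912)*(-108744 + 414422) = (37635207/1078)*305678 = 5752127402673/539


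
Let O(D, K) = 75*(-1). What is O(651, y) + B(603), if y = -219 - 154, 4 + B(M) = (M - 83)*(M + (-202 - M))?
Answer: -105119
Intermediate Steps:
B(M) = 16762 - 202*M (B(M) = -4 + (M - 83)*(M + (-202 - M)) = -4 + (-83 + M)*(-202) = -4 + (16766 - 202*M) = 16762 - 202*M)
y = -373
O(D, K) = -75
O(651, y) + B(603) = -75 + (16762 - 202*603) = -75 + (16762 - 121806) = -75 - 105044 = -105119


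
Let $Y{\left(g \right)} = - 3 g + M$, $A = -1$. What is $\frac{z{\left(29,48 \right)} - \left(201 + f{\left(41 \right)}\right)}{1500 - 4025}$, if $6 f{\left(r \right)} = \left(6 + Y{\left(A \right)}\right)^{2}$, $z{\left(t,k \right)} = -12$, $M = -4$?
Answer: $\frac{1303}{15150} \approx 0.086007$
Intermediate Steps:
$Y{\left(g \right)} = -4 - 3 g$ ($Y{\left(g \right)} = - 3 g - 4 = -4 - 3 g$)
$f{\left(r \right)} = \frac{25}{6}$ ($f{\left(r \right)} = \frac{\left(6 - 1\right)^{2}}{6} = \frac{5^{2}}{6} = \frac{1}{6} \cdot 25 = \frac{25}{6}$)
$\frac{z{\left(29,48 \right)} - \left(201 + f{\left(41 \right)}\right)}{1500 - 4025} = \frac{-12 - \frac{1231}{6}}{1500 - 4025} = \frac{-12 - \frac{1231}{6}}{-2525} = \left(-12 - \frac{1231}{6}\right) \left(- \frac{1}{2525}\right) = \left(- \frac{1303}{6}\right) \left(- \frac{1}{2525}\right) = \frac{1303}{15150}$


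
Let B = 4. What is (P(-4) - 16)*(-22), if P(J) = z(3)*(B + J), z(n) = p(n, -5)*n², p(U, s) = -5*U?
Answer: 352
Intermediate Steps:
z(n) = -5*n³ (z(n) = (-5*n)*n² = -5*n³)
P(J) = -540 - 135*J (P(J) = (-5*3³)*(4 + J) = (-5*27)*(4 + J) = -135*(4 + J) = -540 - 135*J)
(P(-4) - 16)*(-22) = ((-540 - 135*(-4)) - 16)*(-22) = ((-540 + 540) - 16)*(-22) = (0 - 16)*(-22) = -16*(-22) = 352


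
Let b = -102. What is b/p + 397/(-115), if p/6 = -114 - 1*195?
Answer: -120718/35535 ≈ -3.3972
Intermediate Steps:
p = -1854 (p = 6*(-114 - 1*195) = 6*(-114 - 195) = 6*(-309) = -1854)
b/p + 397/(-115) = -102/(-1854) + 397/(-115) = -102*(-1/1854) + 397*(-1/115) = 17/309 - 397/115 = -120718/35535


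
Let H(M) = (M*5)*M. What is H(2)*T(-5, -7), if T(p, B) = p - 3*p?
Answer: 200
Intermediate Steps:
H(M) = 5*M² (H(M) = (5*M)*M = 5*M²)
T(p, B) = -2*p
H(2)*T(-5, -7) = (5*2²)*(-2*(-5)) = (5*4)*10 = 20*10 = 200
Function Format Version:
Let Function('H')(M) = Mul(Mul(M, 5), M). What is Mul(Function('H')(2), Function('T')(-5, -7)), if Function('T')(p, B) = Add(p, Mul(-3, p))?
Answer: 200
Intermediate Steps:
Function('H')(M) = Mul(5, Pow(M, 2)) (Function('H')(M) = Mul(Mul(5, M), M) = Mul(5, Pow(M, 2)))
Function('T')(p, B) = Mul(-2, p)
Mul(Function('H')(2), Function('T')(-5, -7)) = Mul(Mul(5, Pow(2, 2)), Mul(-2, -5)) = Mul(Mul(5, 4), 10) = Mul(20, 10) = 200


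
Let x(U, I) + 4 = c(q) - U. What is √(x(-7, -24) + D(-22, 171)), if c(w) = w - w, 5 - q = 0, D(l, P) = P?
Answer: √174 ≈ 13.191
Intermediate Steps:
q = 5 (q = 5 - 1*0 = 5 + 0 = 5)
c(w) = 0
x(U, I) = -4 - U (x(U, I) = -4 + (0 - U) = -4 - U)
√(x(-7, -24) + D(-22, 171)) = √((-4 - 1*(-7)) + 171) = √((-4 + 7) + 171) = √(3 + 171) = √174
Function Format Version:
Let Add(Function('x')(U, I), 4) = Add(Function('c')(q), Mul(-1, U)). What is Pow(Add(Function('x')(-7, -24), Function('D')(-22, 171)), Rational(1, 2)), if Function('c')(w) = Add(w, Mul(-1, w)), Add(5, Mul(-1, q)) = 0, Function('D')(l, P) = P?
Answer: Pow(174, Rational(1, 2)) ≈ 13.191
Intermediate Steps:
q = 5 (q = Add(5, Mul(-1, 0)) = Add(5, 0) = 5)
Function('c')(w) = 0
Function('x')(U, I) = Add(-4, Mul(-1, U)) (Function('x')(U, I) = Add(-4, Add(0, Mul(-1, U))) = Add(-4, Mul(-1, U)))
Pow(Add(Function('x')(-7, -24), Function('D')(-22, 171)), Rational(1, 2)) = Pow(Add(Add(-4, Mul(-1, -7)), 171), Rational(1, 2)) = Pow(Add(Add(-4, 7), 171), Rational(1, 2)) = Pow(Add(3, 171), Rational(1, 2)) = Pow(174, Rational(1, 2))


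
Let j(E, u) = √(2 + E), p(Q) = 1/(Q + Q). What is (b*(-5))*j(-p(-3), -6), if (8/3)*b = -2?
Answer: 5*√78/8 ≈ 5.5199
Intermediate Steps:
b = -¾ (b = (3/8)*(-2) = -¾ ≈ -0.75000)
p(Q) = 1/(2*Q)
(b*(-5))*j(-p(-3), -6) = (-¾*(-5))*√(2 - 1/(2*(-3))) = 15*√(2 - (-1)/(2*3))/4 = 15*√(2 - 1*(-⅙))/4 = 15*√(2 + ⅙)/4 = 15*√(13/6)/4 = 15*(√78/6)/4 = 5*√78/8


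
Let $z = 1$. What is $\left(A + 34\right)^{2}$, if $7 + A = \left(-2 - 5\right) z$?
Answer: $400$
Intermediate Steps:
$A = -14$ ($A = -7 + \left(-2 - 5\right) 1 = -7 - 7 = -14$)
$\left(A + 34\right)^{2} = \left(-14 + 34\right)^{2} = 20^{2} = 400$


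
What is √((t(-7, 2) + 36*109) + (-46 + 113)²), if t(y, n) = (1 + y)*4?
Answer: √8389 ≈ 91.591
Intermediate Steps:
t(y, n) = 4 + 4*y
√((t(-7, 2) + 36*109) + (-46 + 113)²) = √(((4 + 4*(-7)) + 36*109) + (-46 + 113)²) = √(((4 - 28) + 3924) + 67²) = √((-24 + 3924) + 4489) = √(3900 + 4489) = √8389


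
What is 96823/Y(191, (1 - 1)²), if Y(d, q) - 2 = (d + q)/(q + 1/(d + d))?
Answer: 96823/72964 ≈ 1.3270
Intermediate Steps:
Y(d, q) = 2 + (d + q)/(q + 1/(2*d)) (Y(d, q) = 2 + (d + q)/(q + 1/(d + d)) = 2 + (d + q)/(q + 1/(2*d)))
96823/Y(191, (1 - 1)²) = 96823/((2*(1 + 191² + 3*191*(1 - 1)²)/(1 + 2*191*(1 - 1)²))) = 96823/((2*(1 + 36481 + 3*191*0²)/(1 + 2*191*0²))) = 96823/((2*(1 + 36481 + 3*191*0)/(1 + 2*191*0))) = 96823/((2*(1 + 36481 + 0)/(1 + 0))) = 96823/((2*36482/1)) = 96823/((2*1*36482)) = 96823/72964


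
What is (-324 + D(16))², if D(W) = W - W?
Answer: 104976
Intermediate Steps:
D(W) = 0
(-324 + D(16))² = (-324 + 0)² = (-324)² = 104976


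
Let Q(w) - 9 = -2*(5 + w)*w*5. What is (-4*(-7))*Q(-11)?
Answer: -18228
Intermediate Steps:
Q(w) = 9 - 10*w*(5 + w) (Q(w) = 9 - 2*(5 + w)*w*5 = 9 - 2*w*(5 + w)*5 = 9 - 10*w*(5 + w))
(-4*(-7))*Q(-11) = (-4*(-7))*(9 - 50*(-11) - 10*(-11)**2) = 28*(9 + 550 - 10*121) = 28*(9 + 550 - 1210) = 28*(-651) = -18228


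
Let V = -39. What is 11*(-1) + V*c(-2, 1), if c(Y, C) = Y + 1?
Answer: 28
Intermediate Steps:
c(Y, C) = 1 + Y
11*(-1) + V*c(-2, 1) = 11*(-1) - 39*(1 - 2) = -11 - 39*(-1) = -11 + 39 = 28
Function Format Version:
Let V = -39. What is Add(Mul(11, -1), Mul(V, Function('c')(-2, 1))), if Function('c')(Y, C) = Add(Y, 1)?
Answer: 28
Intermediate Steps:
Function('c')(Y, C) = Add(1, Y)
Add(Mul(11, -1), Mul(V, Function('c')(-2, 1))) = Add(Mul(11, -1), Mul(-39, Add(1, -2))) = Add(-11, Mul(-39, -1)) = Add(-11, 39) = 28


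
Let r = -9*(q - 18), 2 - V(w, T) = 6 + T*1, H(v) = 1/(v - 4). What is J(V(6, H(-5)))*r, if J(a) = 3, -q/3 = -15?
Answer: -729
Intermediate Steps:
q = 45 (q = -3*(-15) = 45)
H(v) = 1/(-4 + v)
V(w, T) = -4 - T (V(w, T) = 2 - (6 + T*1) = 2 - (6 + T) = 2 + (-6 - T) = -4 - T)
r = -243 (r = -9*(45 - 18) = -9*27 = -243)
J(V(6, H(-5)))*r = 3*(-243) = -729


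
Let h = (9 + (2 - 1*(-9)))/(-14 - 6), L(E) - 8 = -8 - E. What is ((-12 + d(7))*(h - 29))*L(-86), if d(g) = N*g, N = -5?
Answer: 121260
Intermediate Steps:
L(E) = -E (L(E) = 8 + (-8 - E) = -E)
h = -1 (h = (9 + (2 + 9))/(-20) = (9 + 11)*(-1/20) = 20*(-1/20) = -1)
d(g) = -5*g
((-12 + d(7))*(h - 29))*L(-86) = ((-12 - 5*7)*(-1 - 29))*(-1*(-86)) = ((-12 - 35)*(-30))*86 = -47*(-30)*86 = 1410*86 = 121260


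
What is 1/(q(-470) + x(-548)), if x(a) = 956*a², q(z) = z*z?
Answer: 1/287311524 ≈ 3.4805e-9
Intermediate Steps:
q(z) = z²
1/(q(-470) + x(-548)) = 1/((-470)² + 956*(-548)²) = 1/(220900 + 956*300304) = 1/(220900 + 287090624) = 1/287311524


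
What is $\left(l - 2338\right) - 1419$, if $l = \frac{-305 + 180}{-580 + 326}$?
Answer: $- \frac{954153}{254} \approx -3756.5$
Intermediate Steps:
$l = \frac{125}{254}$ ($l = - \frac{125}{-254} = \left(-125\right) \left(- \frac{1}{254}\right) = \frac{125}{254} \approx 0.49213$)
$\left(l - 2338\right) - 1419 = \left(\frac{125}{254} - 2338\right) - 1419 = - \frac{593727}{254} - 1419 = - \frac{954153}{254}$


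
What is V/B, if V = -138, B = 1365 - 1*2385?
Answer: 23/170 ≈ 0.13529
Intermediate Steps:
B = -1020 (B = 1365 - 2385 = -1020)
V/B = -138/(-1020) = -138*(-1/1020) = 23/170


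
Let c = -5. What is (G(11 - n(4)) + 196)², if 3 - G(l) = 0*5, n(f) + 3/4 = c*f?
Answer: 39601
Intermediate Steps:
n(f) = -¾ - 5*f
G(l) = 3 (G(l) = 3 - 0*5 = 3 - 1*0 = 3 + 0 = 3)
(G(11 - n(4)) + 196)² = (3 + 196)² = 199² = 39601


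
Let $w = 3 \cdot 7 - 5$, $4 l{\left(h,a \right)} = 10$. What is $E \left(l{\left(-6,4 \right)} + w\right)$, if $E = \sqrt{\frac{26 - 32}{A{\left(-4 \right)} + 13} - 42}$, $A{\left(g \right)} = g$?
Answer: $\frac{148 i \sqrt{6}}{3} \approx 120.84 i$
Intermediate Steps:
$l{\left(h,a \right)} = \frac{5}{2}$ ($l{\left(h,a \right)} = \frac{1}{4} \cdot 10 = \frac{5}{2}$)
$w = 16$ ($w = 21 - 5 = 16$)
$E = \frac{8 i \sqrt{6}}{3}$ ($E = \sqrt{\frac{26 - 32}{-4 + 13} - 42} = \sqrt{- \frac{6}{9} - 42} = \sqrt{\left(-6\right) \frac{1}{9} - 42} = \sqrt{- \frac{2}{3} - 42} = \sqrt{- \frac{128}{3}} = \frac{8 i \sqrt{6}}{3} \approx 6.532 i$)
$E \left(l{\left(-6,4 \right)} + w\right) = \frac{8 i \sqrt{6}}{3} \left(\frac{5}{2} + 16\right) = \frac{8 i \sqrt{6}}{3} \cdot \frac{37}{2} = \frac{148 i \sqrt{6}}{3}$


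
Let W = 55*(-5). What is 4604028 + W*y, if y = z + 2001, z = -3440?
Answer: 4999753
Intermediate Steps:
W = -275
y = -1439 (y = -3440 + 2001 = -1439)
4604028 + W*y = 4604028 - 275*(-1439) = 4604028 + 395725 = 4999753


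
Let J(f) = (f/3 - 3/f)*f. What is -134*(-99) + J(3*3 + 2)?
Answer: 39910/3 ≈ 13303.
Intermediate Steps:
J(f) = f*(-3/f + f/3) (J(f) = (f*(⅓) - 3/f)*f = (f/3 - 3/f)*f = (-3/f + f/3)*f = f*(-3/f + f/3))
-134*(-99) + J(3*3 + 2) = -134*(-99) + (-3 + (3*3 + 2)²/3) = 13266 + (-3 + (9 + 2)²/3) = 13266 + (-3 + (⅓)*11²) = 13266 + (-3 + (⅓)*121) = 13266 + (-3 + 121/3) = 13266 + 112/3 = 39910/3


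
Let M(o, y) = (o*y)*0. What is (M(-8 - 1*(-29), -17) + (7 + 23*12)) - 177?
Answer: 106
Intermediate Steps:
M(o, y) = 0
(M(-8 - 1*(-29), -17) + (7 + 23*12)) - 177 = (0 + (7 + 23*12)) - 177 = (0 + (7 + 276)) - 177 = (0 + 283) - 177 = 283 - 177 = 106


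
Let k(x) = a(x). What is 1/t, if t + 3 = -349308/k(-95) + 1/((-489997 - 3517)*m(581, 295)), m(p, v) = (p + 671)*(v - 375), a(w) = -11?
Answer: 543733984640/17264789771376011 ≈ 3.1494e-5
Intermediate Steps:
m(p, v) = (-375 + v)*(671 + p) (m(p, v) = (671 + p)*(-375 + v) = (-375 + v)*(671 + p))
k(x) = -11
t = 17264789771376011/543733984640 (t = -3 + (-349308/(-11) + 1/((-489997 - 3517)*(-251625 - 375*581 + 671*295 + 581*295))) = -3 + (-349308*(-1/11) + 1/((-493514)*(-251625 - 217875 + 197945 + 171395))) = -3 + (349308/11 - 1/493514/(-100160)) = -3 + (349308/11 - 1/493514*(-1/100160)) = -3 + (349308/11 + 1/49430362240) = -3 + 17266420973329931/543733984640 = 17264789771376011/543733984640 ≈ 31752.)
1/t = 1/(17264789771376011/543733984640) = 543733984640/17264789771376011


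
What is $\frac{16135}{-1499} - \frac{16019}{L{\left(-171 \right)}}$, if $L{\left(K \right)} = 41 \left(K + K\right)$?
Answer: $- \frac{202232489}{21018978} \approx -9.6214$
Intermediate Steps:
$L{\left(K \right)} = 82 K$ ($L{\left(K \right)} = 41 \cdot 2 K = 82 K$)
$\frac{16135}{-1499} - \frac{16019}{L{\left(-171 \right)}} = \frac{16135}{-1499} - \frac{16019}{82 \left(-171\right)} = 16135 \left(- \frac{1}{1499}\right) - \frac{16019}{-14022} = - \frac{16135}{1499} - - \frac{16019}{14022} = - \frac{16135}{1499} + \frac{16019}{14022} = - \frac{202232489}{21018978}$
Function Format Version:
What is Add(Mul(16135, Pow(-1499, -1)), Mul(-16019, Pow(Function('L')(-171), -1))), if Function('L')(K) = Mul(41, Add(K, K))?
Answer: Rational(-202232489, 21018978) ≈ -9.6214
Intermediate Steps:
Function('L')(K) = Mul(82, K) (Function('L')(K) = Mul(41, Mul(2, K)) = Mul(82, K))
Add(Mul(16135, Pow(-1499, -1)), Mul(-16019, Pow(Function('L')(-171), -1))) = Add(Mul(16135, Pow(-1499, -1)), Mul(-16019, Pow(Mul(82, -171), -1))) = Add(Mul(16135, Rational(-1, 1499)), Mul(-16019, Pow(-14022, -1))) = Add(Rational(-16135, 1499), Mul(-16019, Rational(-1, 14022))) = Add(Rational(-16135, 1499), Rational(16019, 14022)) = Rational(-202232489, 21018978)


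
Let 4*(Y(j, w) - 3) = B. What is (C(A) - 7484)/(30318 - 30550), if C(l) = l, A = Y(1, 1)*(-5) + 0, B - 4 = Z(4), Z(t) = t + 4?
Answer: 3757/116 ≈ 32.388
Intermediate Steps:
Z(t) = 4 + t
B = 12 (B = 4 + (4 + 4) = 4 + 8 = 12)
Y(j, w) = 6 (Y(j, w) = 3 + (1/4)*12 = 3 + 3 = 6)
A = -30 (A = 6*(-5) + 0 = -30 + 0 = -30)
(C(A) - 7484)/(30318 - 30550) = (-30 - 7484)/(30318 - 30550) = -7514/(-232) = -7514*(-1/232) = 3757/116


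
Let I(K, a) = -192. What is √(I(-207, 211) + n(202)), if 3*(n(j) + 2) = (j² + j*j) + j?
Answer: 2*√6769 ≈ 164.55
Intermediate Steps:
n(j) = -2 + j/3 + 2*j²/3 (n(j) = -2 + ((j² + j*j) + j)/3 = -2 + ((j² + j²) + j)/3 = -2 + (2*j² + j)/3 = -2 + (j + 2*j²)/3 = -2 + (j/3 + 2*j²/3) = -2 + j/3 + 2*j²/3)
√(I(-207, 211) + n(202)) = √(-192 + (-2 + (⅓)*202 + (⅔)*202²)) = √(-192 + (-2 + 202/3 + (⅔)*40804)) = √(-192 + (-2 + 202/3 + 81608/3)) = √(-192 + 27268) = √27076 = 2*√6769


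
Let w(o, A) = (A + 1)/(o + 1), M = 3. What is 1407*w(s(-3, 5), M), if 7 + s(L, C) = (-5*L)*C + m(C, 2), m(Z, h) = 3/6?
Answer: 11256/139 ≈ 80.978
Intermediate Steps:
m(Z, h) = ½ (m(Z, h) = 3*(⅙) = ½)
s(L, C) = -13/2 - 5*C*L (s(L, C) = -7 + ((-5*L)*C + ½) = -7 + (-5*C*L + ½) = -7 + (½ - 5*C*L) = -13/2 - 5*C*L)
w(o, A) = (1 + A)/(1 + o)
1407*w(s(-3, 5), M) = 1407*((1 + 3)/(1 + (-13/2 - 5*5*(-3)))) = 1407*(4/(1 + (-13/2 + 75))) = 1407*(4/(1 + 137/2)) = 1407*(4/(139/2)) = 1407*((2/139)*4) = 1407*(8/139) = 11256/139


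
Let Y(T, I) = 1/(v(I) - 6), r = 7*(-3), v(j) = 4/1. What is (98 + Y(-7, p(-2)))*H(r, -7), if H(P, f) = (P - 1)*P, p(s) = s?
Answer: 45045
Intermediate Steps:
v(j) = 4 (v(j) = 4*1 = 4)
r = -21
H(P, f) = P*(-1 + P) (H(P, f) = (-1 + P)*P = P*(-1 + P))
Y(T, I) = -½ (Y(T, I) = 1/(4 - 6) = 1/(-2) = -½)
(98 + Y(-7, p(-2)))*H(r, -7) = (98 - ½)*(-21*(-1 - 21)) = 195*(-21*(-22))/2 = (195/2)*462 = 45045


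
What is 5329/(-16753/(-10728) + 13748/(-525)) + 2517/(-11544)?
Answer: -5505248178721/25413881272 ≈ -216.62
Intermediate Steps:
5329/(-16753/(-10728) + 13748/(-525)) + 2517/(-11544) = 5329/(-16753*(-1/10728) + 13748*(-1/525)) + 2517*(-1/11544) = 5329/(16753/10728 - 1964/75) - 839/3848 = 5329/(-6604439/268200) - 839/3848 = 5329*(-268200/6604439) - 839/3848 = -1429237800/6604439 - 839/3848 = -5505248178721/25413881272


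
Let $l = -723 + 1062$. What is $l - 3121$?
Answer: $-2782$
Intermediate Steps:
$l = 339$
$l - 3121 = 339 - 3121 = -2782$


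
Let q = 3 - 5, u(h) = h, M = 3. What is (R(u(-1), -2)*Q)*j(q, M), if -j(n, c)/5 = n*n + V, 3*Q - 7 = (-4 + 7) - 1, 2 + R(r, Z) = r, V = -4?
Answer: 0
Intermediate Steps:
R(r, Z) = -2 + r
Q = 3 (Q = 7/3 + ((-4 + 7) - 1)/3 = 7/3 + (3 - 1)/3 = 7/3 + (⅓)*2 = 7/3 + ⅔ = 3)
q = -2
j(n, c) = 20 - 5*n² (j(n, c) = -5*(n*n - 4) = -5*(n² - 4) = -5*(-4 + n²) = 20 - 5*n²)
(R(u(-1), -2)*Q)*j(q, M) = ((-2 - 1)*3)*(20 - 5*(-2)²) = (-3*3)*(20 - 5*4) = -9*(20 - 20) = -9*0 = 0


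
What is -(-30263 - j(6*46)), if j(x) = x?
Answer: 30539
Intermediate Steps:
-(-30263 - j(6*46)) = -(-30263 - 6*46) = -(-30263 - 1*276) = -(-30263 - 276) = -1*(-30539) = 30539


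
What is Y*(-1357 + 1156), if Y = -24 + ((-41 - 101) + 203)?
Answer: -7437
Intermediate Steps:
Y = 37 (Y = -24 + (-142 + 203) = -24 + 61 = 37)
Y*(-1357 + 1156) = 37*(-1357 + 1156) = 37*(-201) = -7437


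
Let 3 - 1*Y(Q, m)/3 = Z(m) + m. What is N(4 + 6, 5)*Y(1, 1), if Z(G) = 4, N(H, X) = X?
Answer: -30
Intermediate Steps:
Y(Q, m) = -3 - 3*m (Y(Q, m) = 9 - 3*(4 + m) = 9 + (-12 - 3*m) = -3 - 3*m)
N(4 + 6, 5)*Y(1, 1) = 5*(-3 - 3*1) = 5*(-3 - 3) = 5*(-6) = -30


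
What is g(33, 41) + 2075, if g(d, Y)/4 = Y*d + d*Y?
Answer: 12899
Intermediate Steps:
g(d, Y) = 8*Y*d (g(d, Y) = 4*(Y*d + d*Y) = 4*(Y*d + Y*d) = 4*(2*Y*d) = 8*Y*d)
g(33, 41) + 2075 = 8*41*33 + 2075 = 10824 + 2075 = 12899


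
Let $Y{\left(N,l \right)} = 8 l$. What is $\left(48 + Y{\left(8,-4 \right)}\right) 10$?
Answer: $160$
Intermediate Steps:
$\left(48 + Y{\left(8,-4 \right)}\right) 10 = \left(48 + 8 \left(-4\right)\right) 10 = \left(48 - 32\right) 10 = 16 \cdot 10 = 160$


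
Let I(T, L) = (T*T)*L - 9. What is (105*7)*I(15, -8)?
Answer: -1329615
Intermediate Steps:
I(T, L) = -9 + L*T² (I(T, L) = T²*L - 9 = L*T² - 9 = -9 + L*T²)
(105*7)*I(15, -8) = (105*7)*(-9 - 8*15²) = 735*(-9 - 8*225) = 735*(-9 - 1800) = 735*(-1809) = -1329615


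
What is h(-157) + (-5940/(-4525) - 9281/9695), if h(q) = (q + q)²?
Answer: 173016391491/1754795 ≈ 98596.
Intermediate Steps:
h(q) = 4*q² (h(q) = (2*q)² = 4*q²)
h(-157) + (-5940/(-4525) - 9281/9695) = 4*(-157)² + (-5940/(-4525) - 9281/9695) = 4*24649 + (-5940*(-1/4525) - 9281*1/9695) = 98596 + (1188/905 - 9281/9695) = 98596 + 623671/1754795 = 173016391491/1754795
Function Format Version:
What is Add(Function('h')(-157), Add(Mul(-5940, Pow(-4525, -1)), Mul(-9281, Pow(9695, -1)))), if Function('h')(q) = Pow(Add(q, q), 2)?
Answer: Rational(173016391491, 1754795) ≈ 98596.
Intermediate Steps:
Function('h')(q) = Mul(4, Pow(q, 2)) (Function('h')(q) = Pow(Mul(2, q), 2) = Mul(4, Pow(q, 2)))
Add(Function('h')(-157), Add(Mul(-5940, Pow(-4525, -1)), Mul(-9281, Pow(9695, -1)))) = Add(Mul(4, Pow(-157, 2)), Add(Mul(-5940, Pow(-4525, -1)), Mul(-9281, Pow(9695, -1)))) = Add(Mul(4, 24649), Add(Mul(-5940, Rational(-1, 4525)), Mul(-9281, Rational(1, 9695)))) = Add(98596, Add(Rational(1188, 905), Rational(-9281, 9695))) = Add(98596, Rational(623671, 1754795)) = Rational(173016391491, 1754795)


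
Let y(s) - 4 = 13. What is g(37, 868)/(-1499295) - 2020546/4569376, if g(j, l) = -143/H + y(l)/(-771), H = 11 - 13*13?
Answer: -13179831162530909/29805569379245520 ≈ -0.44219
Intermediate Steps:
y(s) = 17 (y(s) = 4 + 13 = 17)
H = -158 (H = 11 - 169 = -158)
g(j, l) = 107567/121818 (g(j, l) = -143/(-158) + 17/(-771) = -143*(-1/158) + 17*(-1/771) = 143/158 - 17/771 = 107567/121818)
g(37, 868)/(-1499295) - 2020546/4569376 = (107567/121818)/(-1499295) - 2020546/4569376 = (107567/121818)*(-1/1499295) - 2020546*1/4569376 = -107567/182641118310 - 1010273/2284688 = -13179831162530909/29805569379245520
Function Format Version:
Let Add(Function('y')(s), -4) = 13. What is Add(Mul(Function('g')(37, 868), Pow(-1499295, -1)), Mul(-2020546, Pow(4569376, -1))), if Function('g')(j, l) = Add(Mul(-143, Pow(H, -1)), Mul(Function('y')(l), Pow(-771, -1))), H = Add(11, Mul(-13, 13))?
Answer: Rational(-13179831162530909, 29805569379245520) ≈ -0.44219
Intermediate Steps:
Function('y')(s) = 17 (Function('y')(s) = Add(4, 13) = 17)
H = -158 (H = Add(11, -169) = -158)
Function('g')(j, l) = Rational(107567, 121818) (Function('g')(j, l) = Add(Mul(-143, Pow(-158, -1)), Mul(17, Pow(-771, -1))) = Add(Mul(-143, Rational(-1, 158)), Mul(17, Rational(-1, 771))) = Add(Rational(143, 158), Rational(-17, 771)) = Rational(107567, 121818))
Add(Mul(Function('g')(37, 868), Pow(-1499295, -1)), Mul(-2020546, Pow(4569376, -1))) = Add(Mul(Rational(107567, 121818), Pow(-1499295, -1)), Mul(-2020546, Pow(4569376, -1))) = Add(Mul(Rational(107567, 121818), Rational(-1, 1499295)), Mul(-2020546, Rational(1, 4569376))) = Add(Rational(-107567, 182641118310), Rational(-1010273, 2284688)) = Rational(-13179831162530909, 29805569379245520)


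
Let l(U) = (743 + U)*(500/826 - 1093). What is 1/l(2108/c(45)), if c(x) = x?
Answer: -18585/16035544337 ≈ -1.1590e-6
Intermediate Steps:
l(U) = -335211137/413 - 451159*U/413 (l(U) = (743 + U)*(500*(1/826) - 1093) = (743 + U)*(250/413 - 1093) = (743 + U)*(-451159/413) = -335211137/413 - 451159*U/413)
1/l(2108/c(45)) = 1/(-335211137/413 - 951043172/(413*45)) = 1/(-335211137/413 - 451159/413*2108/45) = 1/(-335211137/413 - 951043172/18585) = 1/(-16035544337/18585) = -18585/16035544337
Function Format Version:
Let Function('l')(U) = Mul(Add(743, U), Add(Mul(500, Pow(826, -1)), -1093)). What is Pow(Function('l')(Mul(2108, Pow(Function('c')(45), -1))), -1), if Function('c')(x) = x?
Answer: Rational(-18585, 16035544337) ≈ -1.1590e-6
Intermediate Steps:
Function('l')(U) = Add(Rational(-335211137, 413), Mul(Rational(-451159, 413), U)) (Function('l')(U) = Mul(Add(743, U), Add(Mul(500, Rational(1, 826)), -1093)) = Mul(Add(743, U), Add(Rational(250, 413), -1093)) = Mul(Add(743, U), Rational(-451159, 413)) = Add(Rational(-335211137, 413), Mul(Rational(-451159, 413), U)))
Pow(Function('l')(Mul(2108, Pow(Function('c')(45), -1))), -1) = Pow(Add(Rational(-335211137, 413), Mul(Rational(-451159, 413), Mul(2108, Pow(45, -1)))), -1) = Pow(Add(Rational(-335211137, 413), Mul(Rational(-451159, 413), Mul(2108, Rational(1, 45)))), -1) = Pow(Add(Rational(-335211137, 413), Mul(Rational(-451159, 413), Rational(2108, 45))), -1) = Pow(Add(Rational(-335211137, 413), Rational(-951043172, 18585)), -1) = Pow(Rational(-16035544337, 18585), -1) = Rational(-18585, 16035544337)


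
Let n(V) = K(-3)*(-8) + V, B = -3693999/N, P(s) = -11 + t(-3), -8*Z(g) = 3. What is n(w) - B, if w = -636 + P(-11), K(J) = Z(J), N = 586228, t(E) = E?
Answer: -375595517/586228 ≈ -640.70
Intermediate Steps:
Z(g) = -3/8 (Z(g) = -1/8*3 = -3/8)
K(J) = -3/8
P(s) = -14 (P(s) = -11 - 3 = -14)
w = -650 (w = -636 - 14 = -650)
B = -3693999/586228 ≈ -6.3013
n(V) = 3 + V (n(V) = -3/8*(-8) + V = 3 + V)
n(w) - B = (3 - 650) - 1*(-3693999/586228) = -647 + 3693999/586228 = -375595517/586228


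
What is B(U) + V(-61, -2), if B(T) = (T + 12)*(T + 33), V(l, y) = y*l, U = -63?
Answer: 1652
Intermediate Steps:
V(l, y) = l*y
B(T) = (12 + T)*(33 + T)
B(U) + V(-61, -2) = (396 + (-63)² + 45*(-63)) - 61*(-2) = (396 + 3969 - 2835) + 122 = 1530 + 122 = 1652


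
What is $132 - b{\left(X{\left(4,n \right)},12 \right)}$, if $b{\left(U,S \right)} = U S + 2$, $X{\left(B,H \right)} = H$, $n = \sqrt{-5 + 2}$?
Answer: $130 - 12 i \sqrt{3} \approx 130.0 - 20.785 i$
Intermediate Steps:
$n = i \sqrt{3}$ ($n = \sqrt{-3} = i \sqrt{3} \approx 1.732 i$)
$b{\left(U,S \right)} = 2 + S U$ ($b{\left(U,S \right)} = S U + 2 = 2 + S U$)
$132 - b{\left(X{\left(4,n \right)},12 \right)} = 132 - \left(2 + 12 i \sqrt{3}\right) = 130 - 12 i \sqrt{3}$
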